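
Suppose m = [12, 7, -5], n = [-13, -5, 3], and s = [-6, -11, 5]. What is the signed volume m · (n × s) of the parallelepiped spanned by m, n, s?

n × s:
i: (-5)·5 - 3·(-11) = -25 - (-33) = 8
j: 3·(-6) - (-13)·5 = -18 - (-65) = 47
k: (-13)·(-11) - (-5)·(-6) = 143 - 30 = 113
n × s = (8, 47, 113)
m · (n × s) = 12·8 + 7·47 + (-5)·113 = 96 + 329 - 565 = -140

-140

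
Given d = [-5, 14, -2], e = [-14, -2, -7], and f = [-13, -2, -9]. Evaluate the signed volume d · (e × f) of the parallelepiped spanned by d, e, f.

-514

e × f:
i: (-2)·(-9) - (-7)·(-2) = 18 - 14 = 4
j: (-7)·(-13) - (-14)·(-9) = 91 - 126 = -35
k: (-14)·(-2) - (-2)·(-13) = 28 - 26 = 2
e × f = (4, -35, 2)
d · (e × f) = (-5)·4 + 14·(-35) + (-2)·2 = -20 - 490 - 4 = -514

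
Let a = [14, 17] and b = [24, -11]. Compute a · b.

a · b = 14·24 + 17·(-11) = 336 - 187 = 149

149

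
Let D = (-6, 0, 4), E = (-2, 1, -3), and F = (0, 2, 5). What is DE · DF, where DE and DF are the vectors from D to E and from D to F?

DE = E − D = (4, 1, -7)
DF = F − D = (6, 2, 1)
DE · DF = 4·6 + 1·2 + (-7)·1 = 24 + 2 - 7 = 19

19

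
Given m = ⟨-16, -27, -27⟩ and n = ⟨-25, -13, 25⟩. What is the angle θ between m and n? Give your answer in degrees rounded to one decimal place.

87.2

m · n = (-16)·(-25) + (-27)·(-13) + (-27)·25 = 400 + 351 - 675 = 76
|m|² = 256 + 729 + 729 = 1714,  |m| = √1714 ≈ 41.400483
|n|² = 625 + 169 + 625 = 1419,  |n| = √1419 ≈ 37.669616
cos θ = 76 / (41.400483 · 37.669616) ≈ 0.04873
θ = arccos(0.04873) ≈ 87.2°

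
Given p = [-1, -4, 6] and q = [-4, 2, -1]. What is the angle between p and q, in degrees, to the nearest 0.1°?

107.4

p · q = (-1)·(-4) + (-4)·2 + 6·(-1) = 4 - 8 - 6 = -10
|p|² = 1 + 16 + 36 = 53,  |p| = √53 ≈ 7.280110
|q|² = 16 + 4 + 1 = 21,  |q| = √21 ≈ 4.582576
cos θ = -10 / (7.280110 · 4.582576) ≈ -0.29975
θ = arccos(-0.29975) ≈ 107.4°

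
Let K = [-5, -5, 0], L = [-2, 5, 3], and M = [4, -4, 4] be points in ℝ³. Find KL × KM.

(37, 15, -87)

KL = (3, 10, 3)
KM = (9, 1, 4)
i: 10·4 - 3·1 = 40 - 3 = 37
j: 3·9 - 3·4 = 27 - 12 = 15
k: 3·1 - 10·9 = 3 - 90 = -87
KL × KM = (37, 15, -87)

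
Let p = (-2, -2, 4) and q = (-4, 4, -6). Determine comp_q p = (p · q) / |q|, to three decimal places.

p · q = (-2)·(-4) + (-2)·4 + 4·(-6) = 8 - 8 - 24 = -24
|q| = √(16 + 16 + 36) = √68 ≈ 8.2462
comp_q p = -24 / √68 ≈ -2.910

-2.910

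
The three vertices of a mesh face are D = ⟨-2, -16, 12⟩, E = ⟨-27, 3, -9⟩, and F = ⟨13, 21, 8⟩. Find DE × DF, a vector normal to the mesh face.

(701, -415, -1210)

DE = (-25, 19, -21)
DF = (15, 37, -4)
i: 19·(-4) - (-21)·37 = -76 - (-777) = 701
j: (-21)·15 - (-25)·(-4) = -315 - 100 = -415
k: (-25)·37 - 19·15 = -925 - 285 = -1210
DE × DF = (701, -415, -1210)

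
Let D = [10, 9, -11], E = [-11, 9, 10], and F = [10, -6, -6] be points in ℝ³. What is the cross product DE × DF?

DE = (-21, 0, 21)
DF = (0, -15, 5)
i: 0·5 - 21·(-15) = 0 - (-315) = 315
j: 21·0 - (-21)·5 = 0 - (-105) = 105
k: (-21)·(-15) - 0·0 = 315 - 0 = 315
DE × DF = (315, 105, 315)

(315, 105, 315)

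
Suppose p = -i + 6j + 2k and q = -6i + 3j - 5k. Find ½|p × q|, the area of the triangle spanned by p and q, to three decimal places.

25.855

i: 6·(-5) - 2·3 = -30 - 6 = -36
j: 2·(-6) - (-1)·(-5) = -12 - 5 = -17
k: (-1)·3 - 6·(-6) = -3 - (-36) = 33
p × q = (-36, -17, 33)
|p × q| = √((-36)² + (-17)² + 33²) = √2674 ≈ 51.7107
area = ½ · 51.7107 ≈ 25.855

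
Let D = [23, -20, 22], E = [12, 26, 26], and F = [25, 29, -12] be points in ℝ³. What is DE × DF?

(-1760, -366, -631)

DE = (-11, 46, 4)
DF = (2, 49, -34)
i: 46·(-34) - 4·49 = -1564 - 196 = -1760
j: 4·2 - (-11)·(-34) = 8 - 374 = -366
k: (-11)·49 - 46·2 = -539 - 92 = -631
DE × DF = (-1760, -366, -631)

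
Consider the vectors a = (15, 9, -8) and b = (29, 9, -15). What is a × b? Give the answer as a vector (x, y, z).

(-63, -7, -126)

i: 9·(-15) - (-8)·9 = -135 - (-72) = -63
j: (-8)·29 - 15·(-15) = -232 - (-225) = -7
k: 15·9 - 9·29 = 135 - 261 = -126
a × b = (-63, -7, -126)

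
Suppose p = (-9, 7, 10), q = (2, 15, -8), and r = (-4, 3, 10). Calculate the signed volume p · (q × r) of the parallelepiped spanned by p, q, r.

q × r:
i: 15·10 - (-8)·3 = 150 - (-24) = 174
j: (-8)·(-4) - 2·10 = 32 - 20 = 12
k: 2·3 - 15·(-4) = 6 - (-60) = 66
q × r = (174, 12, 66)
p · (q × r) = (-9)·174 + 7·12 + 10·66 = -1566 + 84 + 660 = -822

-822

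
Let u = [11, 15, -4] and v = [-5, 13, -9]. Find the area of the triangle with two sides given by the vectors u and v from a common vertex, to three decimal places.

130.933

i: 15·(-9) - (-4)·13 = -135 - (-52) = -83
j: (-4)·(-5) - 11·(-9) = 20 - (-99) = 119
k: 11·13 - 15·(-5) = 143 - (-75) = 218
u × v = (-83, 119, 218)
|u × v| = √((-83)² + 119² + 218²) = √68574 ≈ 261.8664
area = ½ · 261.8664 ≈ 130.933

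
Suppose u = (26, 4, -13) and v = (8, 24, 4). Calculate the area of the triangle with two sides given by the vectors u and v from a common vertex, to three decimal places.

354.017

i: 4·4 - (-13)·24 = 16 - (-312) = 328
j: (-13)·8 - 26·4 = -104 - 104 = -208
k: 26·24 - 4·8 = 624 - 32 = 592
u × v = (328, -208, 592)
|u × v| = √(328² + (-208)² + 592²) = √501312 ≈ 708.0339
area = ½ · 708.0339 ≈ 354.017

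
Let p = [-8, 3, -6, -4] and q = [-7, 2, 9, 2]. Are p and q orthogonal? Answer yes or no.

p · q = (-8)·(-7) + 3·2 + (-6)·9 + (-4)·2 = 56 + 6 - 54 - 8 = 0
Zero, so the vectors are orthogonal.

yes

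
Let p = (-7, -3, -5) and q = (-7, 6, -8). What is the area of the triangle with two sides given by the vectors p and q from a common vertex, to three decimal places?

42.796

i: (-3)·(-8) - (-5)·6 = 24 - (-30) = 54
j: (-5)·(-7) - (-7)·(-8) = 35 - 56 = -21
k: (-7)·6 - (-3)·(-7) = -42 - 21 = -63
p × q = (54, -21, -63)
|p × q| = √(54² + (-21)² + (-63)²) = √7326 ≈ 85.5921
area = ½ · 85.5921 ≈ 42.796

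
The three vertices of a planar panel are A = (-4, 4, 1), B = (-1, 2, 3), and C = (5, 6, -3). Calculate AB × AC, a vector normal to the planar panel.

AB = (3, -2, 2)
AC = (9, 2, -4)
i: (-2)·(-4) - 2·2 = 8 - 4 = 4
j: 2·9 - 3·(-4) = 18 - (-12) = 30
k: 3·2 - (-2)·9 = 6 - (-18) = 24
AB × AC = (4, 30, 24)

(4, 30, 24)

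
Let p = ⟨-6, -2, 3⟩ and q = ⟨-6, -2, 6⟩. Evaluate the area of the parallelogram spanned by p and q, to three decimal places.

i: (-2)·6 - 3·(-2) = -12 - (-6) = -6
j: 3·(-6) - (-6)·6 = -18 - (-36) = 18
k: (-6)·(-2) - (-2)·(-6) = 12 - 12 = 0
p × q = (-6, 18, 0)
|p × q| = √((-6)² + 18² + 0²) = √360 ≈ 18.9737

18.974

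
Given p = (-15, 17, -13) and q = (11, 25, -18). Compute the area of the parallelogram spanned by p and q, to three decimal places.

697.692

i: 17·(-18) - (-13)·25 = -306 - (-325) = 19
j: (-13)·11 - (-15)·(-18) = -143 - 270 = -413
k: (-15)·25 - 17·11 = -375 - 187 = -562
p × q = (19, -413, -562)
|p × q| = √(19² + (-413)² + (-562)²) = √486774 ≈ 697.6919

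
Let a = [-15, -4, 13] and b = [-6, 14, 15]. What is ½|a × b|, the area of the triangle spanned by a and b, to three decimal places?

183.663

i: (-4)·15 - 13·14 = -60 - 182 = -242
j: 13·(-6) - (-15)·15 = -78 - (-225) = 147
k: (-15)·14 - (-4)·(-6) = -210 - 24 = -234
a × b = (-242, 147, -234)
|a × b| = √((-242)² + 147² + (-234)²) = √134929 ≈ 367.3268
area = ½ · 367.3268 ≈ 183.663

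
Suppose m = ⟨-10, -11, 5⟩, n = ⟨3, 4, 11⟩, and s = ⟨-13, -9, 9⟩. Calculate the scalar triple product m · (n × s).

n × s:
i: 4·9 - 11·(-9) = 36 - (-99) = 135
j: 11·(-13) - 3·9 = -143 - 27 = -170
k: 3·(-9) - 4·(-13) = -27 - (-52) = 25
n × s = (135, -170, 25)
m · (n × s) = (-10)·135 + (-11)·(-170) + 5·25 = -1350 + 1870 + 125 = 645

645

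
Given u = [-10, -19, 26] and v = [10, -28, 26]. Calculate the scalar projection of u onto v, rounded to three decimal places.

u · v = (-10)·10 + (-19)·(-28) + 26·26 = -100 + 532 + 676 = 1108
|v| = √(100 + 784 + 676) = √1560 ≈ 39.4968
comp_v u = 1108 / √1560 ≈ 28.053

28.053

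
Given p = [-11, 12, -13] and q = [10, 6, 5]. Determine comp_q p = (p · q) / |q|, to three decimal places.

-8.118

p · q = (-11)·10 + 12·6 + (-13)·5 = -110 + 72 - 65 = -103
|q| = √(100 + 36 + 25) = √161 ≈ 12.6886
comp_q p = -103 / √161 ≈ -8.118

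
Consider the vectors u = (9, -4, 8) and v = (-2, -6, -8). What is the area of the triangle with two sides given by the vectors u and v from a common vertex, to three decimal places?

57.836

i: (-4)·(-8) - 8·(-6) = 32 - (-48) = 80
j: 8·(-2) - 9·(-8) = -16 - (-72) = 56
k: 9·(-6) - (-4)·(-2) = -54 - 8 = -62
u × v = (80, 56, -62)
|u × v| = √(80² + 56² + (-62)²) = √13380 ≈ 115.6719
area = ½ · 115.6719 ≈ 57.836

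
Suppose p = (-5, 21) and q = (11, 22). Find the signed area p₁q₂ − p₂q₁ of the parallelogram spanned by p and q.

(-5)·22 - 21·11 = -110 - 231 = -341

-341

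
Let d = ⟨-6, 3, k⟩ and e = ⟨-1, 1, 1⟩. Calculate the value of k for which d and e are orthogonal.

-9

d · e = (-6)·(-1) + 3·1 + k·1 = 9 + 1k
Set equal to 0: 1k = -9, so k = -9.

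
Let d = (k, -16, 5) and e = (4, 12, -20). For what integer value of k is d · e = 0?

d · e = k·4 + (-16)·12 + 5·(-20) = -292 + 4k
Set equal to 0: 4k = 292, so k = 73.

73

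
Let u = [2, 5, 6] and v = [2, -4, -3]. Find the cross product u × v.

(9, 18, -18)

i: 5·(-3) - 6·(-4) = -15 - (-24) = 9
j: 6·2 - 2·(-3) = 12 - (-6) = 18
k: 2·(-4) - 5·2 = -8 - 10 = -18
u × v = (9, 18, -18)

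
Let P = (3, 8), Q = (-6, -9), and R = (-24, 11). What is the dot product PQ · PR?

192

PQ = Q − P = (-9, -17)
PR = R − P = (-27, 3)
PQ · PR = (-9)·(-27) + (-17)·3 = 243 - 51 = 192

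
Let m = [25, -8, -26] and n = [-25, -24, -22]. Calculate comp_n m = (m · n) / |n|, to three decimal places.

3.386

m · n = 25·(-25) + (-8)·(-24) + (-26)·(-22) = -625 + 192 + 572 = 139
|n| = √(625 + 576 + 484) = √1685 ≈ 41.0488
comp_n m = 139 / √1685 ≈ 3.386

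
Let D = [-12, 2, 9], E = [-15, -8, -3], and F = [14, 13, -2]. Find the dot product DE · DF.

DE = E − D = (-3, -10, -12)
DF = F − D = (26, 11, -11)
DE · DF = (-3)·26 + (-10)·11 + (-12)·(-11) = -78 - 110 + 132 = -56

-56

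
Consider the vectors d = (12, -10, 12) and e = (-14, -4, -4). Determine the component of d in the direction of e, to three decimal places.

d · e = 12·(-14) + (-10)·(-4) + 12·(-4) = -168 + 40 - 48 = -176
|e| = √(196 + 16 + 16) = √228 ≈ 15.0997
comp_e d = -176 / √228 ≈ -11.656

-11.656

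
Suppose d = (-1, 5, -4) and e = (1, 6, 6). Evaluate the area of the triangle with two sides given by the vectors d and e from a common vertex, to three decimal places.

27.573

i: 5·6 - (-4)·6 = 30 - (-24) = 54
j: (-4)·1 - (-1)·6 = -4 - (-6) = 2
k: (-1)·6 - 5·1 = -6 - 5 = -11
d × e = (54, 2, -11)
|d × e| = √(54² + 2² + (-11)²) = √3041 ≈ 55.1453
area = ½ · 55.1453 ≈ 27.573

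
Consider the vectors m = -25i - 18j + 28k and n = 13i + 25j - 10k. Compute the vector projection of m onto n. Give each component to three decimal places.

(-15.341, -29.502, 11.801)

m · n = (-25)·13 + (-18)·25 + 28·(-10) = -325 - 450 - 280 = -1055
|n|² = 169 + 625 + 100 = 894
proj_n m = (-1055/894) · (13, 25, -10) ≈ (-15.341, -29.502, 11.801)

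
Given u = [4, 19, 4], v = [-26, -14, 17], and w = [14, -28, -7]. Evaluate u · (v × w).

v × w:
i: (-14)·(-7) - 17·(-28) = 98 - (-476) = 574
j: 17·14 - (-26)·(-7) = 238 - 182 = 56
k: (-26)·(-28) - (-14)·14 = 728 - (-196) = 924
v × w = (574, 56, 924)
u · (v × w) = 4·574 + 19·56 + 4·924 = 2296 + 1064 + 3696 = 7056

7056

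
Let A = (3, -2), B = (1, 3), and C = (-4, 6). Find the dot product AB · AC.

54

AB = B − A = (-2, 5)
AC = C − A = (-7, 8)
AB · AC = (-2)·(-7) + 5·8 = 14 + 40 = 54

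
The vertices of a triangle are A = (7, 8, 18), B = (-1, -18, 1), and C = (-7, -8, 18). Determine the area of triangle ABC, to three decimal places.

AB = (-8, -26, -17),  AC = (-14, -16, 0)
i: (-26)·0 - (-17)·(-16) = 0 - 272 = -272
j: (-17)·(-14) - (-8)·0 = 238 - 0 = 238
k: (-8)·(-16) - (-26)·(-14) = 128 - 364 = -236
AB × AC = (-272, 238, -236)
|AB × AC| = √186324 ≈ 431.6526
area = ½ · 431.6526 ≈ 215.826

215.826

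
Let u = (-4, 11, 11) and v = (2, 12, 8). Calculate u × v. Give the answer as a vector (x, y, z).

(-44, 54, -70)

i: 11·8 - 11·12 = 88 - 132 = -44
j: 11·2 - (-4)·8 = 22 - (-32) = 54
k: (-4)·12 - 11·2 = -48 - 22 = -70
u × v = (-44, 54, -70)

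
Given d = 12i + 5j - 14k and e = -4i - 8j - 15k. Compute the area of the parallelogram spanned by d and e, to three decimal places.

310.550

i: 5·(-15) - (-14)·(-8) = -75 - 112 = -187
j: (-14)·(-4) - 12·(-15) = 56 - (-180) = 236
k: 12·(-8) - 5·(-4) = -96 - (-20) = -76
d × e = (-187, 236, -76)
|d × e| = √((-187)² + 236² + (-76)²) = √96441 ≈ 310.5495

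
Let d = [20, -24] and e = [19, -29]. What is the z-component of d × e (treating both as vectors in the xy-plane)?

-124

20·(-29) - (-24)·19 = -580 - (-456) = -124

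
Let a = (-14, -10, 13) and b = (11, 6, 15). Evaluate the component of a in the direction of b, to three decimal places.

a · b = (-14)·11 + (-10)·6 + 13·15 = -154 - 60 + 195 = -19
|b| = √(121 + 36 + 225) = √382 ≈ 19.5448
comp_b a = -19 / √382 ≈ -0.972

-0.972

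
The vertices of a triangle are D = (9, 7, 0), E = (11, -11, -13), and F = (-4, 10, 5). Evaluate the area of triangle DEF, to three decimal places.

141.303

DE = (2, -18, -13),  DF = (-13, 3, 5)
i: (-18)·5 - (-13)·3 = -90 - (-39) = -51
j: (-13)·(-13) - 2·5 = 169 - 10 = 159
k: 2·3 - (-18)·(-13) = 6 - 234 = -228
DE × DF = (-51, 159, -228)
|DE × DF| = √79866 ≈ 282.6057
area = ½ · 282.6057 ≈ 141.303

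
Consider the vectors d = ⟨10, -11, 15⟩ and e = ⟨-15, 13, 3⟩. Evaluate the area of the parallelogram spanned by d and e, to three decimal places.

343.852

i: (-11)·3 - 15·13 = -33 - 195 = -228
j: 15·(-15) - 10·3 = -225 - 30 = -255
k: 10·13 - (-11)·(-15) = 130 - 165 = -35
d × e = (-228, -255, -35)
|d × e| = √((-228)² + (-255)² + (-35)²) = √118234 ≈ 343.8517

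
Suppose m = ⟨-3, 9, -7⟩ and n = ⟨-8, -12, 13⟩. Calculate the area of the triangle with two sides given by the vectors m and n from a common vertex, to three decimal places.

i: 9·13 - (-7)·(-12) = 117 - 84 = 33
j: (-7)·(-8) - (-3)·13 = 56 - (-39) = 95
k: (-3)·(-12) - 9·(-8) = 36 - (-72) = 108
m × n = (33, 95, 108)
|m × n| = √(33² + 95² + 108²) = √21778 ≈ 147.5737
area = ½ · 147.5737 ≈ 73.787

73.787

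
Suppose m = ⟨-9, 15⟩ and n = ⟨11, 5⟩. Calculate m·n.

-24

m · n = (-9)·11 + 15·5 = -99 + 75 = -24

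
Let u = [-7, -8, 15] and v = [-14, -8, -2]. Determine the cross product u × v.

(136, -224, -56)

i: (-8)·(-2) - 15·(-8) = 16 - (-120) = 136
j: 15·(-14) - (-7)·(-2) = -210 - 14 = -224
k: (-7)·(-8) - (-8)·(-14) = 56 - 112 = -56
u × v = (136, -224, -56)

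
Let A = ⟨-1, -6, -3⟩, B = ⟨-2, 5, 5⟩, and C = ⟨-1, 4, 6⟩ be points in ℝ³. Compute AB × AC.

AB = (-1, 11, 8)
AC = (0, 10, 9)
i: 11·9 - 8·10 = 99 - 80 = 19
j: 8·0 - (-1)·9 = 0 - (-9) = 9
k: (-1)·10 - 11·0 = -10 - 0 = -10
AB × AC = (19, 9, -10)

(19, 9, -10)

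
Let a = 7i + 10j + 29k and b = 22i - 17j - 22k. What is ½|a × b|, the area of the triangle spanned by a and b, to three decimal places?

i: 10·(-22) - 29·(-17) = -220 - (-493) = 273
j: 29·22 - 7·(-22) = 638 - (-154) = 792
k: 7·(-17) - 10·22 = -119 - 220 = -339
a × b = (273, 792, -339)
|a × b| = √(273² + 792² + (-339)²) = √816714 ≈ 903.7223
area = ½ · 903.7223 ≈ 451.861

451.861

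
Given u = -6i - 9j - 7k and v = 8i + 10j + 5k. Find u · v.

u · v = (-6)·8 + (-9)·10 + (-7)·5 = -48 - 90 - 35 = -173

-173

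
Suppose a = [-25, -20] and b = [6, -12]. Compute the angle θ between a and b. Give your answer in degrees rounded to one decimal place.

a · b = (-25)·6 + (-20)·(-12) = -150 + 240 = 90
|a|² = 625 + 400 = 1025,  |a| = √1025 ≈ 32.015621
|b|² = 36 + 144 = 180,  |b| = √180 ≈ 13.416408
cos θ = 90 / (32.015621 · 13.416408) ≈ 0.20953
θ = arccos(0.20953) ≈ 77.9°

77.9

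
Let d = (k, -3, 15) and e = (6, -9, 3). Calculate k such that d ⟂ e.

-12

d · e = k·6 + (-3)·(-9) + 15·3 = 72 + 6k
Set equal to 0: 6k = -72, so k = -12.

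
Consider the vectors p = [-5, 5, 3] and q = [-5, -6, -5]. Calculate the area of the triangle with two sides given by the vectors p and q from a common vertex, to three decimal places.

i: 5·(-5) - 3·(-6) = -25 - (-18) = -7
j: 3·(-5) - (-5)·(-5) = -15 - 25 = -40
k: (-5)·(-6) - 5·(-5) = 30 - (-25) = 55
p × q = (-7, -40, 55)
|p × q| = √((-7)² + (-40)² + 55²) = √4674 ≈ 68.3667
area = ½ · 68.3667 ≈ 34.183

34.183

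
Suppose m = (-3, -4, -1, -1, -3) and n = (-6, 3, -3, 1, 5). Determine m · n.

m · n = (-3)·(-6) + (-4)·3 + (-1)·(-3) + (-1)·1 + (-3)·5 = 18 - 12 + 3 - 1 - 15 = -7

-7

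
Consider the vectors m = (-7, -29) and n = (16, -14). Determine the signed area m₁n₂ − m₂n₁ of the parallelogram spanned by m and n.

(-7)·(-14) - (-29)·16 = 98 - (-464) = 562

562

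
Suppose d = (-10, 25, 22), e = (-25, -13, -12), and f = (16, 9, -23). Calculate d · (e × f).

e × f:
i: (-13)·(-23) - (-12)·9 = 299 - (-108) = 407
j: (-12)·16 - (-25)·(-23) = -192 - 575 = -767
k: (-25)·9 - (-13)·16 = -225 - (-208) = -17
e × f = (407, -767, -17)
d · (e × f) = (-10)·407 + 25·(-767) + 22·(-17) = -4070 - 19175 - 374 = -23619

-23619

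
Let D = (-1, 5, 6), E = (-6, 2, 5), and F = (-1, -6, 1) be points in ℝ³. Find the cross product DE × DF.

DE = (-5, -3, -1)
DF = (0, -11, -5)
i: (-3)·(-5) - (-1)·(-11) = 15 - 11 = 4
j: (-1)·0 - (-5)·(-5) = 0 - 25 = -25
k: (-5)·(-11) - (-3)·0 = 55 - 0 = 55
DE × DF = (4, -25, 55)

(4, -25, 55)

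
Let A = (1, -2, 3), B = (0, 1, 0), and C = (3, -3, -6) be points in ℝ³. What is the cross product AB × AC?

AB = (-1, 3, -3)
AC = (2, -1, -9)
i: 3·(-9) - (-3)·(-1) = -27 - 3 = -30
j: (-3)·2 - (-1)·(-9) = -6 - 9 = -15
k: (-1)·(-1) - 3·2 = 1 - 6 = -5
AB × AC = (-30, -15, -5)

(-30, -15, -5)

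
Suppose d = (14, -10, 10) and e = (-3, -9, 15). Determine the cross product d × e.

i: (-10)·15 - 10·(-9) = -150 - (-90) = -60
j: 10·(-3) - 14·15 = -30 - 210 = -240
k: 14·(-9) - (-10)·(-3) = -126 - 30 = -156
d × e = (-60, -240, -156)

(-60, -240, -156)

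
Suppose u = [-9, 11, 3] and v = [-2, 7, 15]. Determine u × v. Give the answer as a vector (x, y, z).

(144, 129, -41)

i: 11·15 - 3·7 = 165 - 21 = 144
j: 3·(-2) - (-9)·15 = -6 - (-135) = 129
k: (-9)·7 - 11·(-2) = -63 - (-22) = -41
u × v = (144, 129, -41)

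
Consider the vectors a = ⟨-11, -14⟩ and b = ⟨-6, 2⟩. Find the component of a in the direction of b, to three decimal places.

a · b = (-11)·(-6) + (-14)·2 = 66 - 28 = 38
|b| = √(36 + 4) = √40 ≈ 6.3246
comp_b a = 38 / √40 ≈ 6.008

6.008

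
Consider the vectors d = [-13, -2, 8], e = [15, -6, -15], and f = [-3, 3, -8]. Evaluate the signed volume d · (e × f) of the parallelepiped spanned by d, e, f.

-1323

e × f:
i: (-6)·(-8) - (-15)·3 = 48 - (-45) = 93
j: (-15)·(-3) - 15·(-8) = 45 - (-120) = 165
k: 15·3 - (-6)·(-3) = 45 - 18 = 27
e × f = (93, 165, 27)
d · (e × f) = (-13)·93 + (-2)·165 + 8·27 = -1209 - 330 + 216 = -1323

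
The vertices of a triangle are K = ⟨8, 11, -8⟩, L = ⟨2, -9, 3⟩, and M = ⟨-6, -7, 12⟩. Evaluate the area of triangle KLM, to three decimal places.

133.739

KL = (-6, -20, 11),  KM = (-14, -18, 20)
i: (-20)·20 - 11·(-18) = -400 - (-198) = -202
j: 11·(-14) - (-6)·20 = -154 - (-120) = -34
k: (-6)·(-18) - (-20)·(-14) = 108 - 280 = -172
KL × KM = (-202, -34, -172)
|KL × KM| = √71544 ≈ 267.4771
area = ½ · 267.4771 ≈ 133.739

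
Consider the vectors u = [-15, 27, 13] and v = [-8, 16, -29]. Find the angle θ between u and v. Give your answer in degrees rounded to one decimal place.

81.2

u · v = (-15)·(-8) + 27·16 + 13·(-29) = 120 + 432 - 377 = 175
|u|² = 225 + 729 + 169 = 1123,  |u| = √1123 ≈ 33.511192
|v|² = 64 + 256 + 841 = 1161,  |v| = √1161 ≈ 34.073450
cos θ = 175 / (33.511192 · 34.073450) ≈ 0.15326
θ = arccos(0.15326) ≈ 81.2°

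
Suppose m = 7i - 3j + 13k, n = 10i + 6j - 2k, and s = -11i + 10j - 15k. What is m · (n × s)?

n × s:
i: 6·(-15) - (-2)·10 = -90 - (-20) = -70
j: (-2)·(-11) - 10·(-15) = 22 - (-150) = 172
k: 10·10 - 6·(-11) = 100 - (-66) = 166
n × s = (-70, 172, 166)
m · (n × s) = 7·(-70) + (-3)·172 + 13·166 = -490 - 516 + 2158 = 1152

1152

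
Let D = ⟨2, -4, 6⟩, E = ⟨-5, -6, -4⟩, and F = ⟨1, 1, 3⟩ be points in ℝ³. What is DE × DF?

DE = (-7, -2, -10)
DF = (-1, 5, -3)
i: (-2)·(-3) - (-10)·5 = 6 - (-50) = 56
j: (-10)·(-1) - (-7)·(-3) = 10 - 21 = -11
k: (-7)·5 - (-2)·(-1) = -35 - 2 = -37
DE × DF = (56, -11, -37)

(56, -11, -37)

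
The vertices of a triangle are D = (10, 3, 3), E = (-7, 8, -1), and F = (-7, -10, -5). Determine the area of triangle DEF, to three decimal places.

163.343

DE = (-17, 5, -4),  DF = (-17, -13, -8)
i: 5·(-8) - (-4)·(-13) = -40 - 52 = -92
j: (-4)·(-17) - (-17)·(-8) = 68 - 136 = -68
k: (-17)·(-13) - 5·(-17) = 221 - (-85) = 306
DE × DF = (-92, -68, 306)
|DE × DF| = √106724 ≈ 326.6864
area = ½ · 326.6864 ≈ 163.343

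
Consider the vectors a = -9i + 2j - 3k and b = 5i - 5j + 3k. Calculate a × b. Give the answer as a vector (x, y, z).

(-9, 12, 35)

i: 2·3 - (-3)·(-5) = 6 - 15 = -9
j: (-3)·5 - (-9)·3 = -15 - (-27) = 12
k: (-9)·(-5) - 2·5 = 45 - 10 = 35
a × b = (-9, 12, 35)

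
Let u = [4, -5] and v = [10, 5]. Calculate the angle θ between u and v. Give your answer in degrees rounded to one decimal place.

u · v = 4·10 + (-5)·5 = 40 - 25 = 15
|u|² = 16 + 25 = 41,  |u| = √41 ≈ 6.403124
|v|² = 100 + 25 = 125,  |v| = √125 ≈ 11.180340
cos θ = 15 / (6.403124 · 11.180340) ≈ 0.20953
θ = arccos(0.20953) ≈ 77.9°

77.9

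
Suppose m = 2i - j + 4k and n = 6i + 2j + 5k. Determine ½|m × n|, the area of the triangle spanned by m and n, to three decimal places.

10.782

i: (-1)·5 - 4·2 = -5 - 8 = -13
j: 4·6 - 2·5 = 24 - 10 = 14
k: 2·2 - (-1)·6 = 4 - (-6) = 10
m × n = (-13, 14, 10)
|m × n| = √((-13)² + 14² + 10²) = √465 ≈ 21.5639
area = ½ · 21.5639 ≈ 10.782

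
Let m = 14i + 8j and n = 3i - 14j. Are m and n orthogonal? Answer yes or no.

no

m · n = 14·3 + 8·(-14) = 42 - 112 = -70
Nonzero, so the vectors are not orthogonal.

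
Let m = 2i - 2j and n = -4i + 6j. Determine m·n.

-20

m · n = 2·(-4) + (-2)·6 = -8 - 12 = -20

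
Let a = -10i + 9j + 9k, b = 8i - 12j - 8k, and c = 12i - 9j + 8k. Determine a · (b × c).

888

b × c:
i: (-12)·8 - (-8)·(-9) = -96 - 72 = -168
j: (-8)·12 - 8·8 = -96 - 64 = -160
k: 8·(-9) - (-12)·12 = -72 - (-144) = 72
b × c = (-168, -160, 72)
a · (b × c) = (-10)·(-168) + 9·(-160) + 9·72 = 1680 - 1440 + 648 = 888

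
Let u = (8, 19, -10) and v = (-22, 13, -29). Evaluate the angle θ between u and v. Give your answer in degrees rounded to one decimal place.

65.9

u · v = 8·(-22) + 19·13 + (-10)·(-29) = -176 + 247 + 290 = 361
|u|² = 64 + 361 + 100 = 525,  |u| = √525 ≈ 22.912878
|v|² = 484 + 169 + 841 = 1494,  |v| = √1494 ≈ 38.652296
cos θ = 361 / (22.912878 · 38.652296) ≈ 0.40762
θ = arccos(0.40762) ≈ 65.9°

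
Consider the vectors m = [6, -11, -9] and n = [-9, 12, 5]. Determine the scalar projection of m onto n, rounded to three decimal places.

m · n = 6·(-9) + (-11)·12 + (-9)·5 = -54 - 132 - 45 = -231
|n| = √(81 + 144 + 25) = √250 ≈ 15.8114
comp_n m = -231 / √250 ≈ -14.610

-14.610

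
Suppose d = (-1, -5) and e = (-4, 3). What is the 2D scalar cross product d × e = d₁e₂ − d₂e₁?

-23

(-1)·3 - (-5)·(-4) = -3 - 20 = -23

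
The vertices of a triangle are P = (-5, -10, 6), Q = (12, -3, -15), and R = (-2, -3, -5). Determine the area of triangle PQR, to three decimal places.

86.429

PQ = (17, 7, -21),  PR = (3, 7, -11)
i: 7·(-11) - (-21)·7 = -77 - (-147) = 70
j: (-21)·3 - 17·(-11) = -63 - (-187) = 124
k: 17·7 - 7·3 = 119 - 21 = 98
PQ × PR = (70, 124, 98)
|PQ × PR| = √29880 ≈ 172.8583
area = ½ · 172.8583 ≈ 86.429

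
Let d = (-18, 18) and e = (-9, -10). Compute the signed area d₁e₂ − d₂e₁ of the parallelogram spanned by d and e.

342

(-18)·(-10) - 18·(-9) = 180 - (-162) = 342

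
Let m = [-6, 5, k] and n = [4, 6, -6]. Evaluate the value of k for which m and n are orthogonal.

1

m · n = (-6)·4 + 5·6 + k·(-6) = 6 - 6k
Set equal to 0: -6k = -6, so k = 1.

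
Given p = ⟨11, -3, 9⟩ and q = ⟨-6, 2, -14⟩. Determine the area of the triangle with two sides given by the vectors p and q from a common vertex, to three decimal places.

51.459

i: (-3)·(-14) - 9·2 = 42 - 18 = 24
j: 9·(-6) - 11·(-14) = -54 - (-154) = 100
k: 11·2 - (-3)·(-6) = 22 - 18 = 4
p × q = (24, 100, 4)
|p × q| = √(24² + 100² + 4²) = √10592 ≈ 102.9174
area = ½ · 102.9174 ≈ 51.459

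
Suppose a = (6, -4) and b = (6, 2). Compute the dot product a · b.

a · b = 6·6 + (-4)·2 = 36 - 8 = 28

28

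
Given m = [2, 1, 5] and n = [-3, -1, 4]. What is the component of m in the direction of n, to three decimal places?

2.550

m · n = 2·(-3) + 1·(-1) + 5·4 = -6 - 1 + 20 = 13
|n| = √(9 + 1 + 16) = √26 ≈ 5.0990
comp_n m = 13 / √26 ≈ 2.550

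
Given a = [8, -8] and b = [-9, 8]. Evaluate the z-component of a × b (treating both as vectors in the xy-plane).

8·8 - (-8)·(-9) = 64 - 72 = -8

-8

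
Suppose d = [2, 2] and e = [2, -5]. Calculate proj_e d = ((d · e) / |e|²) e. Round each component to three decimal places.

d · e = 2·2 + 2·(-5) = 4 - 10 = -6
|e|² = 4 + 25 = 29
proj_e d = (-6/29) · (2, -5) ≈ (-0.414, 1.034)

(-0.414, 1.034)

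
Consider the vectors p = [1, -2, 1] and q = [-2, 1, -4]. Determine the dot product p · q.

-8

p · q = 1·(-2) + (-2)·1 + 1·(-4) = -2 - 2 - 4 = -8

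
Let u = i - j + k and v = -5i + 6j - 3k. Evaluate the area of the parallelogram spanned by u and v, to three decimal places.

i: (-1)·(-3) - 1·6 = 3 - 6 = -3
j: 1·(-5) - 1·(-3) = -5 - (-3) = -2
k: 1·6 - (-1)·(-5) = 6 - 5 = 1
u × v = (-3, -2, 1)
|u × v| = √((-3)² + (-2)² + 1²) = √14 ≈ 3.7417

3.742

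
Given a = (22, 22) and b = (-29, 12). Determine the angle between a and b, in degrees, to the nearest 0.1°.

112.5

a · b = 22·(-29) + 22·12 = -638 + 264 = -374
|a|² = 484 + 484 = 968,  |a| = √968 ≈ 31.112698
|b|² = 841 + 144 = 985,  |b| = √985 ≈ 31.384710
cos θ = -374 / (31.112698 · 31.384710) ≈ -0.38302
θ = arccos(-0.38302) ≈ 112.5°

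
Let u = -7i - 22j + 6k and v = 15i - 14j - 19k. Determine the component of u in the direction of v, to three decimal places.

3.183

u · v = (-7)·15 + (-22)·(-14) + 6·(-19) = -105 + 308 - 114 = 89
|v| = √(225 + 196 + 361) = √782 ≈ 27.9643
comp_v u = 89 / √782 ≈ 3.183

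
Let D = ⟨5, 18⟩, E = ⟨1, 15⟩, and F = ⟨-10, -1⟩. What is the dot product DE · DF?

117

DE = E − D = (-4, -3)
DF = F − D = (-15, -19)
DE · DF = (-4)·(-15) + (-3)·(-19) = 60 + 57 = 117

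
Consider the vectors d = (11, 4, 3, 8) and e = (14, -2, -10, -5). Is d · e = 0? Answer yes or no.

d · e = 11·14 + 4·(-2) + 3·(-10) + 8·(-5) = 154 - 8 - 30 - 40 = 76
Nonzero, so the vectors are not orthogonal.

no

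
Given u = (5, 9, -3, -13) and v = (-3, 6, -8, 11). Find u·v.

-80

u · v = 5·(-3) + 9·6 + (-3)·(-8) + (-13)·11 = -15 + 54 + 24 - 143 = -80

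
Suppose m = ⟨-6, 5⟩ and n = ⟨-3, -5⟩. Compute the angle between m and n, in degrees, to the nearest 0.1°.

m · n = (-6)·(-3) + 5·(-5) = 18 - 25 = -7
|m|² = 36 + 25 = 61,  |m| = √61 ≈ 7.810250
|n|² = 9 + 25 = 34,  |n| = √34 ≈ 5.830952
cos θ = -7 / (7.810250 · 5.830952) ≈ -0.15371
θ = arccos(-0.15371) ≈ 98.8°

98.8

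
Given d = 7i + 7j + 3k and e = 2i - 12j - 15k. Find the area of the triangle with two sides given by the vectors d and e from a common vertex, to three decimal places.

81.679

i: 7·(-15) - 3·(-12) = -105 - (-36) = -69
j: 3·2 - 7·(-15) = 6 - (-105) = 111
k: 7·(-12) - 7·2 = -84 - 14 = -98
d × e = (-69, 111, -98)
|d × e| = √((-69)² + 111² + (-98)²) = √26686 ≈ 163.3585
area = ½ · 163.3585 ≈ 81.679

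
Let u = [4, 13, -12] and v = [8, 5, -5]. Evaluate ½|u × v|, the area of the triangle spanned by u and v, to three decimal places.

i: 13·(-5) - (-12)·5 = -65 - (-60) = -5
j: (-12)·8 - 4·(-5) = -96 - (-20) = -76
k: 4·5 - 13·8 = 20 - 104 = -84
u × v = (-5, -76, -84)
|u × v| = √((-5)² + (-76)² + (-84)²) = √12857 ≈ 113.3887
area = ½ · 113.3887 ≈ 56.694

56.694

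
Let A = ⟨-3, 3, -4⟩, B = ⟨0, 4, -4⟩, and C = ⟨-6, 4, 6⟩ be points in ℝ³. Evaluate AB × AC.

(10, -30, 6)

AB = (3, 1, 0)
AC = (-3, 1, 10)
i: 1·10 - 0·1 = 10 - 0 = 10
j: 0·(-3) - 3·10 = 0 - 30 = -30
k: 3·1 - 1·(-3) = 3 - (-3) = 6
AB × AC = (10, -30, 6)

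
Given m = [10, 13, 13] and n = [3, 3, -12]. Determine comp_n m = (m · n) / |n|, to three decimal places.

-6.835

m · n = 10·3 + 13·3 + 13·(-12) = 30 + 39 - 156 = -87
|n| = √(9 + 9 + 144) = √162 ≈ 12.7279
comp_n m = -87 / √162 ≈ -6.835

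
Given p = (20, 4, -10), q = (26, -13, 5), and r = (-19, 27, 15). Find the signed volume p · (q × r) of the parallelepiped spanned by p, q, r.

-13090

q × r:
i: (-13)·15 - 5·27 = -195 - 135 = -330
j: 5·(-19) - 26·15 = -95 - 390 = -485
k: 26·27 - (-13)·(-19) = 702 - 247 = 455
q × r = (-330, -485, 455)
p · (q × r) = 20·(-330) + 4·(-485) + (-10)·455 = -6600 - 1940 - 4550 = -13090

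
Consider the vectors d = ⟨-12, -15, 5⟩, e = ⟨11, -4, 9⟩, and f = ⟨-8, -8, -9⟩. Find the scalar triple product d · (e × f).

-2301

e × f:
i: (-4)·(-9) - 9·(-8) = 36 - (-72) = 108
j: 9·(-8) - 11·(-9) = -72 - (-99) = 27
k: 11·(-8) - (-4)·(-8) = -88 - 32 = -120
e × f = (108, 27, -120)
d · (e × f) = (-12)·108 + (-15)·27 + 5·(-120) = -1296 - 405 - 600 = -2301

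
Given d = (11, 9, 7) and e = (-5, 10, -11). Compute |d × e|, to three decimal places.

i: 9·(-11) - 7·10 = -99 - 70 = -169
j: 7·(-5) - 11·(-11) = -35 - (-121) = 86
k: 11·10 - 9·(-5) = 110 - (-45) = 155
d × e = (-169, 86, 155)
|d × e| = √((-169)² + 86² + 155²) = √59982 ≈ 244.9122

244.912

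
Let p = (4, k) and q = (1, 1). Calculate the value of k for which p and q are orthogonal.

-4

p · q = 4·1 + k·1 = 4 + 1k
Set equal to 0: 1k = -4, so k = -4.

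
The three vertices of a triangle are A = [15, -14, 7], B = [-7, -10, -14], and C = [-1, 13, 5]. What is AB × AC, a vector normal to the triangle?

AB = (-22, 4, -21)
AC = (-16, 27, -2)
i: 4·(-2) - (-21)·27 = -8 - (-567) = 559
j: (-21)·(-16) - (-22)·(-2) = 336 - 44 = 292
k: (-22)·27 - 4·(-16) = -594 - (-64) = -530
AB × AC = (559, 292, -530)

(559, 292, -530)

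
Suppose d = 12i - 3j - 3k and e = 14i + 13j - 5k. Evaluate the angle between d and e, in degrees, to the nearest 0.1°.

55.0

d · e = 12·14 + (-3)·13 + (-3)·(-5) = 168 - 39 + 15 = 144
|d|² = 144 + 9 + 9 = 162,  |d| = √162 ≈ 12.727922
|e|² = 196 + 169 + 25 = 390,  |e| = √390 ≈ 19.748418
cos θ = 144 / (12.727922 · 19.748418) ≈ 0.57289
θ = arccos(0.57289) ≈ 55.0°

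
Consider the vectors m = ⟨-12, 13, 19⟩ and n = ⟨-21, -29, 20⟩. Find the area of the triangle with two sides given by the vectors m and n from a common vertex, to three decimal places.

i: 13·20 - 19·(-29) = 260 - (-551) = 811
j: 19·(-21) - (-12)·20 = -399 - (-240) = -159
k: (-12)·(-29) - 13·(-21) = 348 - (-273) = 621
m × n = (811, -159, 621)
|m × n| = √(811² + (-159)² + 621²) = √1068643 ≈ 1033.7519
area = ½ · 1033.7519 ≈ 516.876

516.876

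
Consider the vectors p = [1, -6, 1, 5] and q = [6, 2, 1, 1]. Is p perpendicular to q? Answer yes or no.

yes

p · q = 1·6 + (-6)·2 + 1·1 + 5·1 = 6 - 12 + 1 + 5 = 0
Zero, so the vectors are orthogonal.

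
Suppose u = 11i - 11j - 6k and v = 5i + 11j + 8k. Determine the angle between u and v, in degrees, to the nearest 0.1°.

118.2

u · v = 11·5 + (-11)·11 + (-6)·8 = 55 - 121 - 48 = -114
|u|² = 121 + 121 + 36 = 278,  |u| = √278 ≈ 16.673332
|v|² = 25 + 121 + 64 = 210,  |v| = √210 ≈ 14.491377
cos θ = -114 / (16.673332 · 14.491377) ≈ -0.47182
θ = arccos(-0.47182) ≈ 118.2°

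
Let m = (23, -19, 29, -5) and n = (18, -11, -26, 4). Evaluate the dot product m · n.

-151

m · n = 23·18 + (-19)·(-11) + 29·(-26) + (-5)·4 = 414 + 209 - 754 - 20 = -151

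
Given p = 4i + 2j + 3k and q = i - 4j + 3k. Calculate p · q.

p · q = 4·1 + 2·(-4) + 3·3 = 4 - 8 + 9 = 5

5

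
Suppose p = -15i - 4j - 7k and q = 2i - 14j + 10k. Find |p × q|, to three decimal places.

i: (-4)·10 - (-7)·(-14) = -40 - 98 = -138
j: (-7)·2 - (-15)·10 = -14 - (-150) = 136
k: (-15)·(-14) - (-4)·2 = 210 - (-8) = 218
p × q = (-138, 136, 218)
|p × q| = √((-138)² + 136² + 218²) = √85064 ≈ 291.6573

291.657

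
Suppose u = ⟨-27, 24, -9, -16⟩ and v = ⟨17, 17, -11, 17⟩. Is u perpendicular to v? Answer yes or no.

u · v = (-27)·17 + 24·17 + (-9)·(-11) + (-16)·17 = -459 + 408 + 99 - 272 = -224
Nonzero, so the vectors are not orthogonal.

no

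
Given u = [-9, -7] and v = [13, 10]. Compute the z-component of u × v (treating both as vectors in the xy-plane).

(-9)·10 - (-7)·13 = -90 - (-91) = 1

1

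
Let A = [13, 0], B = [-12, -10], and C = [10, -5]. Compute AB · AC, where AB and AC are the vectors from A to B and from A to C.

AB = B − A = (-25, -10)
AC = C − A = (-3, -5)
AB · AC = (-25)·(-3) + (-10)·(-5) = 75 + 50 = 125

125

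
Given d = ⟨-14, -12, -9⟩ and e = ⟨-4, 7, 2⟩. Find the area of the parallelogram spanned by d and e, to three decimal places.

i: (-12)·2 - (-9)·7 = -24 - (-63) = 39
j: (-9)·(-4) - (-14)·2 = 36 - (-28) = 64
k: (-14)·7 - (-12)·(-4) = -98 - 48 = -146
d × e = (39, 64, -146)
|d × e| = √(39² + 64² + (-146)²) = √26933 ≈ 164.1128

164.113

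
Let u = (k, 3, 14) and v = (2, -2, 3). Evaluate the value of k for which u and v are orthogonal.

-18

u · v = k·2 + 3·(-2) + 14·3 = 36 + 2k
Set equal to 0: 2k = -36, so k = -18.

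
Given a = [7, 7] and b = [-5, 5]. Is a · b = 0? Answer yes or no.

yes

a · b = 7·(-5) + 7·5 = -35 + 35 = 0
Zero, so the vectors are orthogonal.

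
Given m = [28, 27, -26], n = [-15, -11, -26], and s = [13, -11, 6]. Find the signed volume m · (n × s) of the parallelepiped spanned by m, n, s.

n × s:
i: (-11)·6 - (-26)·(-11) = -66 - 286 = -352
j: (-26)·13 - (-15)·6 = -338 - (-90) = -248
k: (-15)·(-11) - (-11)·13 = 165 - (-143) = 308
n × s = (-352, -248, 308)
m · (n × s) = 28·(-352) + 27·(-248) + (-26)·308 = -9856 - 6696 - 8008 = -24560

-24560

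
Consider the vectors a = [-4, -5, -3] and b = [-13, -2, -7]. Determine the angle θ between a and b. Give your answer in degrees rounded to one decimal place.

38.0

a · b = (-4)·(-13) + (-5)·(-2) + (-3)·(-7) = 52 + 10 + 21 = 83
|a|² = 16 + 25 + 9 = 50,  |a| = √50 ≈ 7.071068
|b|² = 169 + 4 + 49 = 222,  |b| = √222 ≈ 14.899664
cos θ = 83 / (7.071068 · 14.899664) ≈ 0.78780
θ = arccos(0.78780) ≈ 38.0°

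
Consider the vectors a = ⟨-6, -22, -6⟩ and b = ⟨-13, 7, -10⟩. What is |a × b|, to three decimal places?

i: (-22)·(-10) - (-6)·7 = 220 - (-42) = 262
j: (-6)·(-13) - (-6)·(-10) = 78 - 60 = 18
k: (-6)·7 - (-22)·(-13) = -42 - 286 = -328
a × b = (262, 18, -328)
|a × b| = √(262² + 18² + (-328)²) = √176552 ≈ 420.1809

420.181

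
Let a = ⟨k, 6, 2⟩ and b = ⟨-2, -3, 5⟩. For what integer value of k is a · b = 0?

-4

a · b = k·(-2) + 6·(-3) + 2·5 = -8 - 2k
Set equal to 0: -2k = 8, so k = -4.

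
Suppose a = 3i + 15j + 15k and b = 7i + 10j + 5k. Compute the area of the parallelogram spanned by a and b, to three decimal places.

139.104

i: 15·5 - 15·10 = 75 - 150 = -75
j: 15·7 - 3·5 = 105 - 15 = 90
k: 3·10 - 15·7 = 30 - 105 = -75
a × b = (-75, 90, -75)
|a × b| = √((-75)² + 90² + (-75)²) = √19350 ≈ 139.1043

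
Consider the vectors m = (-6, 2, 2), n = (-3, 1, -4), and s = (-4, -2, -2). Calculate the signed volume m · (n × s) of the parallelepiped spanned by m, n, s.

n × s:
i: 1·(-2) - (-4)·(-2) = -2 - 8 = -10
j: (-4)·(-4) - (-3)·(-2) = 16 - 6 = 10
k: (-3)·(-2) - 1·(-4) = 6 - (-4) = 10
n × s = (-10, 10, 10)
m · (n × s) = (-6)·(-10) + 2·10 + 2·10 = 60 + 20 + 20 = 100

100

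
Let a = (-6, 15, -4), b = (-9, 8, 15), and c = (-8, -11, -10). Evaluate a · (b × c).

-4312

b × c:
i: 8·(-10) - 15·(-11) = -80 - (-165) = 85
j: 15·(-8) - (-9)·(-10) = -120 - 90 = -210
k: (-9)·(-11) - 8·(-8) = 99 - (-64) = 163
b × c = (85, -210, 163)
a · (b × c) = (-6)·85 + 15·(-210) + (-4)·163 = -510 - 3150 - 652 = -4312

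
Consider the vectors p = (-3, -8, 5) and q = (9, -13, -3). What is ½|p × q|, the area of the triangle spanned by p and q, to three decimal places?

73.379

i: (-8)·(-3) - 5·(-13) = 24 - (-65) = 89
j: 5·9 - (-3)·(-3) = 45 - 9 = 36
k: (-3)·(-13) - (-8)·9 = 39 - (-72) = 111
p × q = (89, 36, 111)
|p × q| = √(89² + 36² + 111²) = √21538 ≈ 146.7583
area = ½ · 146.7583 ≈ 73.379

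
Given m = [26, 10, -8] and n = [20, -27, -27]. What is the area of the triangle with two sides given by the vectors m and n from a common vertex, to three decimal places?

579.561

i: 10·(-27) - (-8)·(-27) = -270 - 216 = -486
j: (-8)·20 - 26·(-27) = -160 - (-702) = 542
k: 26·(-27) - 10·20 = -702 - 200 = -902
m × n = (-486, 542, -902)
|m × n| = √((-486)² + 542² + (-902)²) = √1343564 ≈ 1159.1221
area = ½ · 1159.1221 ≈ 579.561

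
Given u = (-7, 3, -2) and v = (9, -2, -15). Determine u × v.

i: 3·(-15) - (-2)·(-2) = -45 - 4 = -49
j: (-2)·9 - (-7)·(-15) = -18 - 105 = -123
k: (-7)·(-2) - 3·9 = 14 - 27 = -13
u × v = (-49, -123, -13)

(-49, -123, -13)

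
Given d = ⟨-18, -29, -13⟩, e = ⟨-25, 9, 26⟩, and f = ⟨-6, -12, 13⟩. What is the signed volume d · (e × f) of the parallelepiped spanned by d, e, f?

-17225

e × f:
i: 9·13 - 26·(-12) = 117 - (-312) = 429
j: 26·(-6) - (-25)·13 = -156 - (-325) = 169
k: (-25)·(-12) - 9·(-6) = 300 - (-54) = 354
e × f = (429, 169, 354)
d · (e × f) = (-18)·429 + (-29)·169 + (-13)·354 = -7722 - 4901 - 4602 = -17225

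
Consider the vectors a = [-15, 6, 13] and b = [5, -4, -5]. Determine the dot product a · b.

a · b = (-15)·5 + 6·(-4) + 13·(-5) = -75 - 24 - 65 = -164

-164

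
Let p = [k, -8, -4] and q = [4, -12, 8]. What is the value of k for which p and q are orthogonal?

-16

p · q = k·4 + (-8)·(-12) + (-4)·8 = 64 + 4k
Set equal to 0: 4k = -64, so k = -16.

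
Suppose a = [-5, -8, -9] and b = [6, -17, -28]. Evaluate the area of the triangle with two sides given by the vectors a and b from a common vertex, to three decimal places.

i: (-8)·(-28) - (-9)·(-17) = 224 - 153 = 71
j: (-9)·6 - (-5)·(-28) = -54 - 140 = -194
k: (-5)·(-17) - (-8)·6 = 85 - (-48) = 133
a × b = (71, -194, 133)
|a × b| = √(71² + (-194)² + 133²) = √60366 ≈ 245.6949
area = ½ · 245.6949 ≈ 122.847

122.847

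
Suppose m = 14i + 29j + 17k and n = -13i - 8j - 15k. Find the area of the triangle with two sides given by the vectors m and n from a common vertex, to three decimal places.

i: 29·(-15) - 17·(-8) = -435 - (-136) = -299
j: 17·(-13) - 14·(-15) = -221 - (-210) = -11
k: 14·(-8) - 29·(-13) = -112 - (-377) = 265
m × n = (-299, -11, 265)
|m × n| = √((-299)² + (-11)² + 265²) = √159747 ≈ 399.6836
area = ½ · 399.6836 ≈ 199.842

199.842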